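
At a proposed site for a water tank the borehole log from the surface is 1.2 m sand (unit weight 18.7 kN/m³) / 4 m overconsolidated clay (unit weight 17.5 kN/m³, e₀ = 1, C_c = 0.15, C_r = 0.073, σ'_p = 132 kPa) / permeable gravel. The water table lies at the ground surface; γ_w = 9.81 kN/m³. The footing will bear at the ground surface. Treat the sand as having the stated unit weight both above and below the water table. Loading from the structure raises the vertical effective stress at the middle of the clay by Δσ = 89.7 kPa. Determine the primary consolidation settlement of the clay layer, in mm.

S_c ≈ 94.6 mm

Mid-depth of clay below the ground surface: z = 1.2 + 4/2 = 3.2 m.
Total vertical stress at mid-clay: σ_v = 18.7×1.2 + 17.5×2 = 57.44 kPa.
Pore pressure: u = 9.81×(3.2 − 0) = 31.392 kPa.
Initial effective stress: σ'_0 = σ_v − u = 57.44 − 31.392 = 26.048 kPa.
Final effective stress: σ'_f = 26.048 + 89.7 = 115.75 kPa.
σ'_f = 115.75 ≤ σ'_p = 132 kPa, so the clay remains overconsolidated and only the recompression index applies:
S_c = C_r·H/(1+e₀)·log₁₀(σ'_f/σ'_0) = 0.073×4/2×log₁₀(115.75/26.048)
    = 0.146 × 0.64775 = 0.09457 m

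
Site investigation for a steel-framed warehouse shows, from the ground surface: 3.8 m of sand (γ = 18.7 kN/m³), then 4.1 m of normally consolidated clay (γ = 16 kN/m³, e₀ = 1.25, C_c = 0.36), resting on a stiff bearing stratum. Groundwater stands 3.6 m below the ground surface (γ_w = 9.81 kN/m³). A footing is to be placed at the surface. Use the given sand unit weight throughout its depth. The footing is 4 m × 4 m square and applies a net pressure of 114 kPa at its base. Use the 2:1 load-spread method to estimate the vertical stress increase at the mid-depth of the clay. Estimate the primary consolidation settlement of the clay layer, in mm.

Mid-depth of clay below the ground surface: z = 3.8 + 4.1/2 = 5.85 m.
Total vertical stress at mid-clay: σ_v = 18.7×3.8 + 16×2.05 = 103.86 kPa.
Pore pressure: u = 9.81×(5.85 − 3.6) = 22.073 kPa.
Initial effective stress: σ'_0 = σ_v − u = 103.86 − 22.073 = 81.787 kPa.
Stress increase at mid-clay by the 2:1 spreading method:
Δσ = qBL/((B+z)(L+z)) = 114×4×4/((4+5.85)(4+5.85)) = 18.8 kPa
Final effective stress: σ'_f = σ'_0 + Δσ = 81.787 + 18.8 = 100.59 kPa.
Normally consolidated clay, so the full stress increment lies on the virgin compression line:
S_c = C_c·H/(1+e₀)·log₁₀(σ'_f/σ'_0) = 0.36×4.1/(1+1.25)×log₁₀(100.59/81.787)
    = 0.656 × 0.089871 = 0.05896 m

S_c ≈ 59 mm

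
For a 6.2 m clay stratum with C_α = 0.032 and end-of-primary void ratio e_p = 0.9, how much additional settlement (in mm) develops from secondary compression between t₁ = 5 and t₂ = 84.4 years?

S_s ≈ 128 mm

Secondary compression: S_s = C_α·H/(1+e_p)·log₁₀(t₂/t₁)
S_s = 0.032×6.2/(1+0.9)×log₁₀(84.4/5)
    = 0.1044 × 1.227 = 0.1282 m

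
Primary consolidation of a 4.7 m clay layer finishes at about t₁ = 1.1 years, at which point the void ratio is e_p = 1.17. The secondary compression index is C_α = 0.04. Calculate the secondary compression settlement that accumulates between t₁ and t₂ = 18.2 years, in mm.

S_s ≈ 106 mm

Secondary compression: S_s = C_α·H/(1+e_p)·log₁₀(t₂/t₁)
S_s = 0.04×4.7/(1+1.17)×log₁₀(18.2/1.1)
    = 0.08664 × 1.219 = 0.1056 m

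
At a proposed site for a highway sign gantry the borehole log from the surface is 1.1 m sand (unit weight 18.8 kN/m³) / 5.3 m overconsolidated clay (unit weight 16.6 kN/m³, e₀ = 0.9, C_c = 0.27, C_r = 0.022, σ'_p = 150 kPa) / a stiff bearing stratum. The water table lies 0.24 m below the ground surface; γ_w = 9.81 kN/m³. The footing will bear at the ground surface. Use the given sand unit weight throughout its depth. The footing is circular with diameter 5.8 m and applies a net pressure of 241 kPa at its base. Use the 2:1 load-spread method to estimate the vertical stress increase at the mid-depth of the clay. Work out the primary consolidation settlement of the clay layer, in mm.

S_c ≈ 36.5 mm

Mid-depth of clay below the ground surface: z = 1.1 + 5.3/2 = 3.75 m.
Total vertical stress at mid-clay: σ_v = 18.8×1.1 + 16.6×2.65 = 64.67 kPa.
Pore pressure: u = 9.81×(3.75 − 0.24) = 34.433 kPa.
Initial effective stress: σ'_0 = σ_v − u = 64.67 − 34.433 = 30.237 kPa.
Stress increase at mid-clay by the 2:1 spreading method:
Δσ ≈ qD²/(D+z)² = 241×5.8²/(5.8+3.75)² = 88.893 kPa
Final effective stress: σ'_f = 30.237 + 88.893 = 119.13 kPa.
σ'_f = 119.13 ≤ σ'_p = 150 kPa, so the clay remains overconsolidated and only the recompression index applies:
S_c = C_r·H/(1+e₀)·log₁₀(σ'_f/σ'_0) = 0.022×5.3/1.9×log₁₀(119.13/30.237)
    = 0.061369 × 0.59548 = 0.03654 m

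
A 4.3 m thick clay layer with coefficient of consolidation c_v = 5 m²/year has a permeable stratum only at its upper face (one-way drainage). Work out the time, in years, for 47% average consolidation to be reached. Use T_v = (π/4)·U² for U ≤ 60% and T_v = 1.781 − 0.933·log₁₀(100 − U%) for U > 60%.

t ≈ 0.642 years

Drainage path length: H_d = H = 4.3 m (single drainage).
U ≤ 60%: T_v = (π/4)·U² = (π/4)×0.47² = 0.17349.
t = T_v·H_d²/c_v = 0.17349×4.3²/5 = 0.6416 years.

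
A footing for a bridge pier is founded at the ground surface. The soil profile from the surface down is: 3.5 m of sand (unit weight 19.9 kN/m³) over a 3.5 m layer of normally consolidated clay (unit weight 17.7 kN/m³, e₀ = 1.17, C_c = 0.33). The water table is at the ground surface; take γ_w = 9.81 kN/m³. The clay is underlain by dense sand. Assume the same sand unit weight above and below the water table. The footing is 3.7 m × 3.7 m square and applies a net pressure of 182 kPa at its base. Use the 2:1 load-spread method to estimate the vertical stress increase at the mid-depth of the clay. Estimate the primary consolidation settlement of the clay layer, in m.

S_c ≈ 0.113 m

Mid-depth of clay below the ground surface: z = 3.5 + 3.5/2 = 5.25 m.
Total vertical stress at mid-clay: σ_v = 19.9×3.5 + 17.7×1.75 = 100.62 kPa.
Pore pressure: u = 9.81×(5.25 − 0) = 51.503 kPa.
Initial effective stress: σ'_0 = σ_v − u = 100.62 − 51.503 = 49.117 kPa.
Stress increase at mid-clay by the 2:1 spreading method:
Δσ = qBL/((B+z)(L+z)) = 182×3.7×3.7/((3.7+5.25)(3.7+5.25)) = 31.105 kPa
Final effective stress: σ'_f = σ'_0 + Δσ = 49.117 + 31.105 = 80.222 kPa.
Normally consolidated clay, so the full stress increment lies on the virgin compression line:
S_c = C_c·H/(1+e₀)·log₁₀(σ'_f/σ'_0) = 0.33×3.5/(1+1.17)×log₁₀(80.222/49.117)
    = 0.53226 × 0.21306 = 0.1134 m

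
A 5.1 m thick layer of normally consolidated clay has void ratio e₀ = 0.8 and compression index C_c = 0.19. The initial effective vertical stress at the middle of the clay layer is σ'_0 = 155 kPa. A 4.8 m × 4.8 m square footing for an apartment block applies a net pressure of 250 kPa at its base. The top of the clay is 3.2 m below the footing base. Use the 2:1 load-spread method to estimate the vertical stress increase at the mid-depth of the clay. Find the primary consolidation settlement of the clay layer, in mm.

S_c ≈ 67.4 mm

Mid-depth of clay below the footing base: z = 3.2 + 5.1/2 = 5.75 m.
Stress increase at mid-clay by the 2:1 spreading method:
Δσ = qBL/((B+z)(L+z)) = 250×4.8×4.8/((4.8+5.75)(4.8+5.75)) = 51.751 kPa
Final effective stress: σ'_f = σ'_0 + Δσ = 155 + 51.751 = 206.75 kPa.
Normally consolidated clay, so the full stress increment lies on the virgin compression line:
S_c = C_c·H/(1+e₀)·log₁₀(σ'_f/σ'_0) = 0.19×5.1/(1+0.8)×log₁₀(206.75/155)
    = 0.53833 × 0.12511 = 0.06735 m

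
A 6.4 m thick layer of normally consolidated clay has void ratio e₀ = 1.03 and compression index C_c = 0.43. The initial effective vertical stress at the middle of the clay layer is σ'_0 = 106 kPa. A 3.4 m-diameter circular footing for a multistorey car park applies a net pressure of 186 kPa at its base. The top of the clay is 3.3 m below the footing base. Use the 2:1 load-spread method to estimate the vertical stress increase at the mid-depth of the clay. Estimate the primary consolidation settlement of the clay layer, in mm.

Mid-depth of clay below the footing base: z = 3.3 + 6.4/2 = 6.5 m.
Stress increase at mid-clay by the 2:1 spreading method:
Δσ ≈ qD²/(D+z)² = 186×3.4²/(3.4+6.5)² = 21.938 kPa
Final effective stress: σ'_f = σ'_0 + Δσ = 106 + 21.938 = 127.94 kPa.
Normally consolidated clay, so the full stress increment lies on the virgin compression line:
S_c = C_c·H/(1+e₀)·log₁₀(σ'_f/σ'_0) = 0.43×6.4/(1+1.03)×log₁₀(127.94/106)
    = 1.3557 × 0.0817 = 0.1108 m

S_c ≈ 111 mm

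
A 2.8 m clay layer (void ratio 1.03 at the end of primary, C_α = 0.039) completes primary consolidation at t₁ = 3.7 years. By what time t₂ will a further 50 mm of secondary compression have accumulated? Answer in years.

t₂ ≈ 31.5 years

S_s = C_α·H/(1+e_p)·log₁₀(t₂/t₁) ⇒ log₁₀(t₂/t₁) = S_s·(1+e_p)/(C_α·H).
log₁₀(t₂/t₁) = 0.05 × (1+1.03) / (0.039×2.8) = 0.9295
t₂ = t₁ × 10^0.9295 = 3.7 × 8.501 = 31.45 years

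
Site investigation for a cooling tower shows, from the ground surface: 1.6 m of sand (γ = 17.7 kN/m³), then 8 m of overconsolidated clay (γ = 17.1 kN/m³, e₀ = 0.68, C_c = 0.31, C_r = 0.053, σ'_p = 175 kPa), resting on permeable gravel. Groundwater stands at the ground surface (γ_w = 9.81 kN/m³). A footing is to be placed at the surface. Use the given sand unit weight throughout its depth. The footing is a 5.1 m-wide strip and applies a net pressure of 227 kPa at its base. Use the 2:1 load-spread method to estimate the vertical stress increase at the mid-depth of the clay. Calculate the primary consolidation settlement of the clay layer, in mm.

S_c ≈ 140 mm

Mid-depth of clay below the ground surface: z = 1.6 + 8/2 = 5.6 m.
Total vertical stress at mid-clay: σ_v = 17.7×1.6 + 17.1×4 = 96.72 kPa.
Pore pressure: u = 9.81×(5.6 − 0) = 54.936 kPa.
Initial effective stress: σ'_0 = σ_v − u = 96.72 − 54.936 = 41.784 kPa.
Stress increase at mid-clay by the 2:1 spreading method:
Δσ = qB/(B+z) = 227×5.1/(5.1+5.6) = 108.2 kPa
Final effective stress: σ'_f = 41.784 + 108.2 = 149.98 kPa.
σ'_f = 149.98 ≤ σ'_p = 175 kPa, so the clay remains overconsolidated and only the recompression index applies:
S_c = C_r·H/(1+e₀)·log₁₀(σ'_f/σ'_0) = 0.053×8/1.68×log₁₀(149.98/41.784)
    = 0.25238 × 0.55502 = 0.1401 m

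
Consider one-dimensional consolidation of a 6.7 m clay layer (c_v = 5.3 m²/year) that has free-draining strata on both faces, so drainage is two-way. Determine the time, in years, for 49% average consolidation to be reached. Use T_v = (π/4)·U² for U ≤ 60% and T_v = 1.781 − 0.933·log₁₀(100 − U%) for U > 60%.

t ≈ 0.399 years

Drainage path length: H_d = H/2 = 3.35 m (double drainage).
U ≤ 60%: T_v = (π/4)·U² = (π/4)×0.49² = 0.18857.
t = T_v·H_d²/c_v = 0.18857×3.35²/5.3 = 0.3993 years.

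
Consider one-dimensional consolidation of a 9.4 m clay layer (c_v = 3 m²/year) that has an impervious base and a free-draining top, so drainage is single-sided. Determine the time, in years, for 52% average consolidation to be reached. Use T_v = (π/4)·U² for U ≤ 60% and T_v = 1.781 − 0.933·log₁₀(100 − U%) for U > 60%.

t ≈ 6.26 years

Drainage path length: H_d = H = 9.4 m (single drainage).
U ≤ 60%: T_v = (π/4)·U² = (π/4)×0.52² = 0.21237.
t = T_v·H_d²/c_v = 0.21237×9.4²/3 = 6.255 years.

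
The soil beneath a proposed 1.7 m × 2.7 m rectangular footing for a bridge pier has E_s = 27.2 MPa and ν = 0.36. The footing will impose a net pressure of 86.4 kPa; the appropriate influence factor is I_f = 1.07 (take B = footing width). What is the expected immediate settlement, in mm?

S_e ≈ 5.03 mm

Immediate (elastic) settlement: S_e = q·B·(1−ν²)/E_s · I_f.
E_s = 27.2 MPa = 27200 kPa.
S_e = 86.4 × 1.7 × (1 − 0.36²) / 27200 × 1.07
    = 86.4 × 1.7 × 0.8704 / 27200 × 1.07
    = 0.005029 m = 5.029 mm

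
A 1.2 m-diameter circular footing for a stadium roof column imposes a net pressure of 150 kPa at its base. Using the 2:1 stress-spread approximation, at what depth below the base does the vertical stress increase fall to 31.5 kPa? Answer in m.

2:1 spreading — at depth z the loaded area has grown by z in each plan dimension:
qD²/(D+z)² = Δσ_z ⇒ z = D(√(q/Δσ_z) − 1) = 1.2×(√(150/31.5) − 1) = 1.419 m

z ≈ 1.42 m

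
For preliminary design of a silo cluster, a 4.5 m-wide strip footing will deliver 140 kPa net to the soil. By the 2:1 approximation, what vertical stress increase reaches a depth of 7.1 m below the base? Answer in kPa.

Δσ_z ≈ 54.3 kPa

By the 2:1 method the load spreads at 1 horizontal : 2 vertical, so at depth z the loaded area has grown by z in each plan dimension:
Δσ = qB/(B+z) = 140×4.5/(4.5+7.1) = 54.31 kPa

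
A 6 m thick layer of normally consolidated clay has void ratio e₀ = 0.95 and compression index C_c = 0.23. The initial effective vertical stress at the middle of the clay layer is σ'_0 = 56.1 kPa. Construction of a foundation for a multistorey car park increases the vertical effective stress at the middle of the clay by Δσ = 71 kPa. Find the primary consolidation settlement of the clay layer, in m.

S_c ≈ 0.251 m

Final effective stress: σ'_f = σ'_0 + Δσ = 56.1 + 71 = 127.1 kPa.
Normally consolidated clay, so the full stress increment lies on the virgin compression line:
S_c = C_c·H/(1+e₀)·log₁₀(σ'_f/σ'_0) = 0.23×6/(1+0.95)×log₁₀(127.1/56.1)
    = 0.70769 × 0.35518 = 0.2514 m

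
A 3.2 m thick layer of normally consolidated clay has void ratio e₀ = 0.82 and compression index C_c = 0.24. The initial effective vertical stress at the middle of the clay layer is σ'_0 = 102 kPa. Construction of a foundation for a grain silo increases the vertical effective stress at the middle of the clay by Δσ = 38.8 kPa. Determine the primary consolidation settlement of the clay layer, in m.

S_c ≈ 0.0591 m

Final effective stress: σ'_f = σ'_0 + Δσ = 102 + 38.8 = 140.8 kPa.
Normally consolidated clay, so the full stress increment lies on the virgin compression line:
S_c = C_c·H/(1+e₀)·log₁₀(σ'_f/σ'_0) = 0.24×3.2/(1+0.82)×log₁₀(140.8/102)
    = 0.42198 × 0.14 = 0.05908 m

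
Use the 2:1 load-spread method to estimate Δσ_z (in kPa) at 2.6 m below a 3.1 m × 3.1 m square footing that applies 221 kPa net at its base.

By the 2:1 method the load spreads at 1 horizontal : 2 vertical, so at depth z the loaded area has grown by z in each plan dimension:
Δσ = qBL/((B+z)(L+z)) = 221×3.1×3.1/((3.1+2.6)(3.1+2.6)) = 65.368 kPa

Δσ_z ≈ 65.4 kPa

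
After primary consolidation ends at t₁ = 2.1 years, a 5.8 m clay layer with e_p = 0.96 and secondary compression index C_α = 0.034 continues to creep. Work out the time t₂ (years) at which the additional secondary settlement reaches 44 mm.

t₂ ≈ 5.75 years

S_s = C_α·H/(1+e_p)·log₁₀(t₂/t₁) ⇒ log₁₀(t₂/t₁) = S_s·(1+e_p)/(C_α·H).
log₁₀(t₂/t₁) = 0.044 × (1+0.96) / (0.034×5.8) = 0.4373
t₂ = t₁ × 10^0.4373 = 2.1 × 2.737 = 5.748 years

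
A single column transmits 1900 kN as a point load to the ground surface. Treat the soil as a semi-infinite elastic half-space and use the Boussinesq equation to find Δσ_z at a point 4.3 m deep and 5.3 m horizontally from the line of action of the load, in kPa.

Δσ_z ≈ 4.87 kPa

Boussinesq vertical stress below a point load on an elastic half-space:
Δσ_z = 3P/(2πz²) · [1 + (r/z)²]^(−5/2)
r/z = 5.3/4.3 = 1.2326; [1+(r/z)²]^(−5/2) = 0.099276.
Δσ_z = 3×1900/(2π×4.3²) × 0.099276 = 49.063 × 0.099276 = 4.871 kPa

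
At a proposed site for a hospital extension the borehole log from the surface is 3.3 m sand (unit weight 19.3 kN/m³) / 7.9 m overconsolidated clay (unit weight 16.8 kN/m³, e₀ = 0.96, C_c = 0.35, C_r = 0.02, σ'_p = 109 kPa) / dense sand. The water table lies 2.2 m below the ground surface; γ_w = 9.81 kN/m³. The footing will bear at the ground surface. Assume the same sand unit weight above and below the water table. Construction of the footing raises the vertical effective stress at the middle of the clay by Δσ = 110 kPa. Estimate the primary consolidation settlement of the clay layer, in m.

Mid-depth of clay below the ground surface: z = 3.3 + 7.9/2 = 7.25 m.
Total vertical stress at mid-clay: σ_v = 19.3×3.3 + 16.8×3.95 = 130.05 kPa.
Pore pressure: u = 9.81×(7.25 − 2.2) = 49.541 kPa.
Initial effective stress: σ'_0 = σ_v − u = 130.05 − 49.541 = 80.509 kPa.
Final effective stress: σ'_f = 80.509 + 110 = 190.51 kPa.
σ'_f = 190.51 > σ'_p = 109 kPa, so the stress path crosses the preconsolidation pressure — recompression up to σ'_p, then virgin compression beyond:
S_c = H/(1+e₀)·[C_r·log₁₀(σ'_p/σ'_0) + C_c·log₁₀(σ'_f/σ'_p)]
    = 7.9/1.96 × [0.02×log₁₀(109/80.509) + 0.35×log₁₀(190.51/109)]
    = 4.0306 × [0.0026316 + 0.084872] = 0.3527 m

S_c ≈ 0.353 m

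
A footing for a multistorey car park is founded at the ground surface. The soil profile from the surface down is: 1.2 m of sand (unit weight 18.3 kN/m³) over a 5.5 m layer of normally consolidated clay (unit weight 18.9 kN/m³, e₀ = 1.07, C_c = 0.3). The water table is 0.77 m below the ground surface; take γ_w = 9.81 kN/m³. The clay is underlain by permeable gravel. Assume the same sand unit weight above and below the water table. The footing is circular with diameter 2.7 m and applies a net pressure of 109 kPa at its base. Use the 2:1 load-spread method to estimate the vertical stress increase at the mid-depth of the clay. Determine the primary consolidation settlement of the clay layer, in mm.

Mid-depth of clay below the ground surface: z = 1.2 + 5.5/2 = 3.95 m.
Total vertical stress at mid-clay: σ_v = 18.3×1.2 + 18.9×2.75 = 73.935 kPa.
Pore pressure: u = 9.81×(3.95 − 0.77) = 31.196 kPa.
Initial effective stress: σ'_0 = σ_v − u = 73.935 − 31.196 = 42.739 kPa.
Stress increase at mid-clay by the 2:1 spreading method:
Δσ ≈ qD²/(D+z)² = 109×2.7²/(2.7+3.95)² = 17.968 kPa
Final effective stress: σ'_f = σ'_0 + Δσ = 42.739 + 17.968 = 60.707 kPa.
Normally consolidated clay, so the full stress increment lies on the virgin compression line:
S_c = C_c·H/(1+e₀)·log₁₀(σ'_f/σ'_0) = 0.3×5.5/(1+1.07)×log₁₀(60.707/42.739)
    = 0.7971 × 0.15241 = 0.1215 m

S_c ≈ 121 mm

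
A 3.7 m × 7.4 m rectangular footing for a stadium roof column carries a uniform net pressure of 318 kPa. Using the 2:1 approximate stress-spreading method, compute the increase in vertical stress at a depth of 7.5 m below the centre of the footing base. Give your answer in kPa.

Δσ_z ≈ 52.2 kPa

By the 2:1 method the load spreads at 1 horizontal : 2 vertical, so at depth z the loaded area has grown by z in each plan dimension:
Δσ = qBL/((B+z)(L+z)) = 318×3.7×7.4/((3.7+7.5)(7.4+7.5)) = 52.174 kPa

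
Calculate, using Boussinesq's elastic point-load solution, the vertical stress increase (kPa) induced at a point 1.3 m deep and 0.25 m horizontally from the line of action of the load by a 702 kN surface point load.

Δσ_z ≈ 181 kPa

Boussinesq vertical stress below a point load on an elastic half-space:
Δσ_z = 3P/(2πz²) · [1 + (r/z)²]^(−5/2)
r/z = 0.25/1.3 = 0.19231; [1+(r/z)²]^(−5/2) = 0.91321.
Δσ_z = 3×702/(2π×1.3²) × 0.91321 = 198.33 × 0.91321 = 181.1 kPa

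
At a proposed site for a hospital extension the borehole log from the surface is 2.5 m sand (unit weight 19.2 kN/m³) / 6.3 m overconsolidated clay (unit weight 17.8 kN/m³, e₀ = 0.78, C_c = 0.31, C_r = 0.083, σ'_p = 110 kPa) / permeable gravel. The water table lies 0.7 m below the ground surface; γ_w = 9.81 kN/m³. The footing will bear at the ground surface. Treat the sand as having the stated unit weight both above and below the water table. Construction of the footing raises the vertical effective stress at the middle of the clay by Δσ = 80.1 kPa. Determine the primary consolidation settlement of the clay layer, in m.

Mid-depth of clay below the ground surface: z = 2.5 + 6.3/2 = 5.65 m.
Total vertical stress at mid-clay: σ_v = 19.2×2.5 + 17.8×3.15 = 104.07 kPa.
Pore pressure: u = 9.81×(5.65 − 0.7) = 48.56 kPa.
Initial effective stress: σ'_0 = σ_v − u = 104.07 − 48.56 = 55.51 kPa.
Final effective stress: σ'_f = 55.51 + 80.1 = 135.61 kPa.
σ'_f = 135.61 > σ'_p = 110 kPa, so the stress path crosses the preconsolidation pressure — recompression up to σ'_p, then virgin compression beyond:
S_c = H/(1+e₀)·[C_r·log₁₀(σ'_p/σ'_0) + C_c·log₁₀(σ'_f/σ'_p)]
    = 6.3/1.78 × [0.083×log₁₀(110/55.51) + 0.31×log₁₀(135.61/110)]
    = 3.5393 × [0.024653 + 0.028179] = 0.187 m

S_c ≈ 0.187 m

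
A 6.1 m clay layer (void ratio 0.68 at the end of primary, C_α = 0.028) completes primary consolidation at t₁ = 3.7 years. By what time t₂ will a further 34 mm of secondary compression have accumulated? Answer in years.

t₂ ≈ 7.99 years

S_s = C_α·H/(1+e_p)·log₁₀(t₂/t₁) ⇒ log₁₀(t₂/t₁) = S_s·(1+e_p)/(C_α·H).
log₁₀(t₂/t₁) = 0.034 × (1+0.68) / (0.028×6.1) = 0.3344
t₂ = t₁ × 10^0.3344 = 3.7 × 2.16 = 7.991 years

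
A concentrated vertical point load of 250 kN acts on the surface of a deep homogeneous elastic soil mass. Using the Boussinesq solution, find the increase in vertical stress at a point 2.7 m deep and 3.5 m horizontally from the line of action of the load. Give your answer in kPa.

Boussinesq vertical stress below a point load on an elastic half-space:
Δσ_z = 3P/(2πz²) · [1 + (r/z)²]^(−5/2)
r/z = 3.5/2.7 = 1.2963; [1+(r/z)²]^(−5/2) = 0.085017.
Δσ_z = 3×250/(2π×2.7²) × 0.085017 = 16.374 × 0.085017 = 1.392 kPa

Δσ_z ≈ 1.39 kPa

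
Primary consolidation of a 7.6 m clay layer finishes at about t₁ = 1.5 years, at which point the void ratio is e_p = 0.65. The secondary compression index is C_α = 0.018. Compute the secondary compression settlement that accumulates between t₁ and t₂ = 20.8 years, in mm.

Secondary compression: S_s = C_α·H/(1+e_p)·log₁₀(t₂/t₁)
S_s = 0.018×7.6/(1+0.65)×log₁₀(20.8/1.5)
    = 0.08291 × 1.142 = 0.09468 m

S_s ≈ 94.7 mm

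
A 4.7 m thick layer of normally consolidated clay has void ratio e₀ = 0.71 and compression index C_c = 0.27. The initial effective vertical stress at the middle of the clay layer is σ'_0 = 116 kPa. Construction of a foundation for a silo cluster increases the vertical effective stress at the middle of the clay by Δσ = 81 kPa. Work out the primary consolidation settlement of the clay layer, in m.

Final effective stress: σ'_f = σ'_0 + Δσ = 116 + 81 = 197 kPa.
Normally consolidated clay, so the full stress increment lies on the virgin compression line:
S_c = C_c·H/(1+e₀)·log₁₀(σ'_f/σ'_0) = 0.27×4.7/(1+0.71)×log₁₀(197/116)
    = 0.74211 × 0.23001 = 0.1707 m

S_c ≈ 0.171 m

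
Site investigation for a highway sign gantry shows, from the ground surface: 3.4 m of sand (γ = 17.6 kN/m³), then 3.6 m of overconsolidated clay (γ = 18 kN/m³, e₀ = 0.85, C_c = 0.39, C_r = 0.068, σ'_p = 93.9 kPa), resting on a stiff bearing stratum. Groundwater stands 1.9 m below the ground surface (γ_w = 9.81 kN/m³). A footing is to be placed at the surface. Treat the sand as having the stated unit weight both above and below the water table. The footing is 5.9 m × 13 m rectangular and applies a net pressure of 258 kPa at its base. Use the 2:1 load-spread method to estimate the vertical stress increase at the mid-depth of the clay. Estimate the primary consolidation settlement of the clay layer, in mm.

S_c ≈ 197 mm

Mid-depth of clay below the ground surface: z = 3.4 + 3.6/2 = 5.2 m.
Total vertical stress at mid-clay: σ_v = 17.6×3.4 + 18×1.8 = 92.24 kPa.
Pore pressure: u = 9.81×(5.2 − 1.9) = 32.373 kPa.
Initial effective stress: σ'_0 = σ_v − u = 92.24 − 32.373 = 59.867 kPa.
Stress increase at mid-clay by the 2:1 spreading method:
Δσ = qBL/((B+z)(L+z)) = 258×5.9×13/((5.9+5.2)(13+5.2)) = 97.954 kPa
Final effective stress: σ'_f = 59.867 + 97.954 = 157.82 kPa.
σ'_f = 157.82 > σ'_p = 93.9 kPa, so the stress path crosses the preconsolidation pressure — recompression up to σ'_p, then virgin compression beyond:
S_c = H/(1+e₀)·[C_r·log₁₀(σ'_p/σ'_0) + C_c·log₁₀(σ'_f/σ'_p)]
    = 3.6/1.85 × [0.068×log₁₀(93.9/59.867) + 0.39×log₁₀(157.82/93.9)]
    = 1.9459 × [0.013293 + 0.087944] = 0.197 m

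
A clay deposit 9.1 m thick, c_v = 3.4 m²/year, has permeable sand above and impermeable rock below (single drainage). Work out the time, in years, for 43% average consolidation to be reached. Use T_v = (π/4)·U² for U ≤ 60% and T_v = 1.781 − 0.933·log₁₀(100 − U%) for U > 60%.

Drainage path length: H_d = H = 9.1 m (single drainage).
U ≤ 60%: T_v = (π/4)·U² = (π/4)×0.43² = 0.14522.
t = T_v·H_d²/c_v = 0.14522×9.1²/3.4 = 3.537 years.

t ≈ 3.54 years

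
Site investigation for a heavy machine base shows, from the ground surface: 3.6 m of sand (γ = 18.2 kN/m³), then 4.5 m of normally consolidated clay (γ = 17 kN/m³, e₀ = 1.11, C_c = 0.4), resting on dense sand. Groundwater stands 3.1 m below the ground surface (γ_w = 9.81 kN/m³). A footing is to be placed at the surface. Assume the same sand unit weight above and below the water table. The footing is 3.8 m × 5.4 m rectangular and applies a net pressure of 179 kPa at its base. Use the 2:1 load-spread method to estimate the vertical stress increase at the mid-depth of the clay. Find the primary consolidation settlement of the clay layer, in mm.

S_c ≈ 135 mm

Mid-depth of clay below the ground surface: z = 3.6 + 4.5/2 = 5.85 m.
Total vertical stress at mid-clay: σ_v = 18.2×3.6 + 17×2.25 = 103.77 kPa.
Pore pressure: u = 9.81×(5.85 − 3.1) = 26.978 kPa.
Initial effective stress: σ'_0 = σ_v − u = 103.77 − 26.978 = 76.792 kPa.
Stress increase at mid-clay by the 2:1 spreading method:
Δσ = qBL/((B+z)(L+z)) = 179×3.8×5.4/((3.8+5.85)(5.4+5.85)) = 33.834 kPa
Final effective stress: σ'_f = σ'_0 + Δσ = 76.792 + 33.834 = 110.63 kPa.
Normally consolidated clay, so the full stress increment lies on the virgin compression line:
S_c = C_c·H/(1+e₀)·log₁₀(σ'_f/σ'_0) = 0.4×4.5/(1+1.11)×log₁₀(110.63/76.792)
    = 0.85308 × 0.15856 = 0.1353 m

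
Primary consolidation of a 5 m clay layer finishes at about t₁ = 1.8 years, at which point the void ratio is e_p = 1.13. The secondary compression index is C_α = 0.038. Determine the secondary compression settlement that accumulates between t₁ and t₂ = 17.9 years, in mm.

S_s ≈ 89 mm

Secondary compression: S_s = C_α·H/(1+e_p)·log₁₀(t₂/t₁)
S_s = 0.038×5/(1+1.13)×log₁₀(17.9/1.8)
    = 0.0892 × 0.9976 = 0.08899 m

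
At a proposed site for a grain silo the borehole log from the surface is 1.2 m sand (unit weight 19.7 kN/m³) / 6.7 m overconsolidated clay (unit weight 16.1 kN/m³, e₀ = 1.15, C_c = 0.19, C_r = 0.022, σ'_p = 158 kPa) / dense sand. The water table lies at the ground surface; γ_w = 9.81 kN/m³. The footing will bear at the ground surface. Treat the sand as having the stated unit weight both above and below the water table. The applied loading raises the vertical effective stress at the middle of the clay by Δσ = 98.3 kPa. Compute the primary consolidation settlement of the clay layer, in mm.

Mid-depth of clay below the ground surface: z = 1.2 + 6.7/2 = 4.55 m.
Total vertical stress at mid-clay: σ_v = 19.7×1.2 + 16.1×3.35 = 77.575 kPa.
Pore pressure: u = 9.81×(4.55 − 0) = 44.636 kPa.
Initial effective stress: σ'_0 = σ_v − u = 77.575 − 44.636 = 32.939 kPa.
Final effective stress: σ'_f = 32.939 + 98.3 = 131.24 kPa.
σ'_f = 131.24 ≤ σ'_p = 158 kPa, so the clay remains overconsolidated and only the recompression index applies:
S_c = C_r·H/(1+e₀)·log₁₀(σ'_f/σ'_0) = 0.022×6.7/2.15×log₁₀(131.24/32.939)
    = 0.068559 × 0.60036 = 0.04116 m

S_c ≈ 41.2 mm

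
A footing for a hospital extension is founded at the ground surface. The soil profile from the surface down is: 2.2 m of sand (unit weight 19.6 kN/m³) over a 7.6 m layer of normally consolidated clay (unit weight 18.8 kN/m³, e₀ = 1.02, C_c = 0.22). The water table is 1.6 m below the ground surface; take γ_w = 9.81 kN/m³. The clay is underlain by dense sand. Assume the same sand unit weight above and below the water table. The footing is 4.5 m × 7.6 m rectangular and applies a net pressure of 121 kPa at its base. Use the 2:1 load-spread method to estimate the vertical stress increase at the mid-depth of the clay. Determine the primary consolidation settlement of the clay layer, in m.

Mid-depth of clay below the ground surface: z = 2.2 + 7.6/2 = 6 m.
Total vertical stress at mid-clay: σ_v = 19.6×2.2 + 18.8×3.8 = 114.56 kPa.
Pore pressure: u = 9.81×(6 − 1.6) = 43.164 kPa.
Initial effective stress: σ'_0 = σ_v − u = 114.56 − 43.164 = 71.396 kPa.
Stress increase at mid-clay by the 2:1 spreading method:
Δσ = qBL/((B+z)(L+z)) = 121×4.5×7.6/((4.5+6)(7.6+6)) = 28.979 kPa
Final effective stress: σ'_f = σ'_0 + Δσ = 71.396 + 28.979 = 100.38 kPa.
Normally consolidated clay, so the full stress increment lies on the virgin compression line:
S_c = C_c·H/(1+e₀)·log₁₀(σ'_f/σ'_0) = 0.22×7.6/(1+1.02)×log₁₀(100.38/71.396)
    = 0.82772 × 0.14797 = 0.1225 m

S_c ≈ 0.122 m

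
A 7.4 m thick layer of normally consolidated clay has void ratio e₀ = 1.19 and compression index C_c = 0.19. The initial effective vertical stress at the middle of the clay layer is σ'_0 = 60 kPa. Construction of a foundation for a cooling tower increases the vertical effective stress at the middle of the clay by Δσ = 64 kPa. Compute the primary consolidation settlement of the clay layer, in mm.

S_c ≈ 202 mm

Final effective stress: σ'_f = σ'_0 + Δσ = 60 + 64 = 124 kPa.
Normally consolidated clay, so the full stress increment lies on the virgin compression line:
S_c = C_c·H/(1+e₀)·log₁₀(σ'_f/σ'_0) = 0.19×7.4/(1+1.19)×log₁₀(124/60)
    = 0.64201 × 0.31527 = 0.2024 m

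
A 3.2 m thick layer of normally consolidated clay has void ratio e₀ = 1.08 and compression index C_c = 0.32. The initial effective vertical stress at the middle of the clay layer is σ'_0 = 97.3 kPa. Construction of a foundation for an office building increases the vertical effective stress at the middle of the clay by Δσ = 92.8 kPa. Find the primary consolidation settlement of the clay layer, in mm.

S_c ≈ 143 mm

Final effective stress: σ'_f = σ'_0 + Δσ = 97.3 + 92.8 = 190.1 kPa.
Normally consolidated clay, so the full stress increment lies on the virgin compression line:
S_c = C_c·H/(1+e₀)·log₁₀(σ'_f/σ'_0) = 0.32×3.2/(1+1.08)×log₁₀(190.1/97.3)
    = 0.49231 × 0.29087 = 0.1432 m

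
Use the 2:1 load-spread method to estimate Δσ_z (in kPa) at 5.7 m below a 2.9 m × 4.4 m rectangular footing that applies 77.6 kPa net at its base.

By the 2:1 method the load spreads at 1 horizontal : 2 vertical, so at depth z the loaded area has grown by z in each plan dimension:
Δσ = qBL/((B+z)(L+z)) = 77.6×2.9×4.4/((2.9+5.7)(4.4+5.7)) = 11.4 kPa

Δσ_z ≈ 11.4 kPa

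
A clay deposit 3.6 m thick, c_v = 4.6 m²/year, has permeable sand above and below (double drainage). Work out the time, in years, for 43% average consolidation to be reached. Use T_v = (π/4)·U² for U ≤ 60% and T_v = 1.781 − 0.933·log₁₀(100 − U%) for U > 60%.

Drainage path length: H_d = H/2 = 1.8 m (double drainage).
U ≤ 60%: T_v = (π/4)·U² = (π/4)×0.43² = 0.14522.
t = T_v·H_d²/c_v = 0.14522×1.8²/4.6 = 0.1023 years.

t ≈ 0.102 years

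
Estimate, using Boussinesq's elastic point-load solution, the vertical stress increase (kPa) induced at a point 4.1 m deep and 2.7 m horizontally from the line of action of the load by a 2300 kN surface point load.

Boussinesq vertical stress below a point load on an elastic half-space:
Δσ_z = 3P/(2πz²) · [1 + (r/z)²]^(−5/2)
r/z = 2.7/4.1 = 0.65854; [1+(r/z)²]^(−5/2) = 0.40633.
Δσ_z = 3×2300/(2π×4.1²) × 0.40633 = 65.328 × 0.40633 = 26.54 kPa

Δσ_z ≈ 26.5 kPa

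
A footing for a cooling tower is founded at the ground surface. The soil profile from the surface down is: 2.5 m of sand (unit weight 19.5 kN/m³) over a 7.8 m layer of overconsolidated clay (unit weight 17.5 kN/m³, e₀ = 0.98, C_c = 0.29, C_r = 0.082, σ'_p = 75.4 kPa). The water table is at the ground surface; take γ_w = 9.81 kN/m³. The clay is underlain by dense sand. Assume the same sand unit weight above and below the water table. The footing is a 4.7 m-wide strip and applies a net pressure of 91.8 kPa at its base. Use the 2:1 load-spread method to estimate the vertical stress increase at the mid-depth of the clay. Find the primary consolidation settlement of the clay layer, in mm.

S_c ≈ 151 mm

Mid-depth of clay below the ground surface: z = 2.5 + 7.8/2 = 6.4 m.
Total vertical stress at mid-clay: σ_v = 19.5×2.5 + 17.5×3.9 = 117 kPa.
Pore pressure: u = 9.81×(6.4 − 0) = 62.784 kPa.
Initial effective stress: σ'_0 = σ_v − u = 117 − 62.784 = 54.216 kPa.
Stress increase at mid-clay by the 2:1 spreading method:
Δσ = qB/(B+z) = 91.8×4.7/(4.7+6.4) = 38.87 kPa
Final effective stress: σ'_f = 54.216 + 38.87 = 93.086 kPa.
σ'_f = 93.086 > σ'_p = 75.4 kPa, so the stress path crosses the preconsolidation pressure — recompression up to σ'_p, then virgin compression beyond:
S_c = H/(1+e₀)·[C_r·log₁₀(σ'_p/σ'_0) + C_c·log₁₀(σ'_f/σ'_p)]
    = 7.8/1.98 × [0.082×log₁₀(75.4/54.216) + 0.29×log₁₀(93.086/75.4)]
    = 3.9394 × [0.011746 + 0.026539] = 0.1508 m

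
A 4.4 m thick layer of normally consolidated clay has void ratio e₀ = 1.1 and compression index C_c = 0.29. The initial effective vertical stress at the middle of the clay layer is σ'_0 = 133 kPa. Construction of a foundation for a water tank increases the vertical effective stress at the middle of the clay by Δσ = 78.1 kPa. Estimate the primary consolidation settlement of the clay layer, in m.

Final effective stress: σ'_f = σ'_0 + Δσ = 133 + 78.1 = 211.1 kPa.
Normally consolidated clay, so the full stress increment lies on the virgin compression line:
S_c = C_c·H/(1+e₀)·log₁₀(σ'_f/σ'_0) = 0.29×4.4/(1+1.1)×log₁₀(211.1/133)
    = 0.60762 × 0.20064 = 0.1219 m

S_c ≈ 0.122 m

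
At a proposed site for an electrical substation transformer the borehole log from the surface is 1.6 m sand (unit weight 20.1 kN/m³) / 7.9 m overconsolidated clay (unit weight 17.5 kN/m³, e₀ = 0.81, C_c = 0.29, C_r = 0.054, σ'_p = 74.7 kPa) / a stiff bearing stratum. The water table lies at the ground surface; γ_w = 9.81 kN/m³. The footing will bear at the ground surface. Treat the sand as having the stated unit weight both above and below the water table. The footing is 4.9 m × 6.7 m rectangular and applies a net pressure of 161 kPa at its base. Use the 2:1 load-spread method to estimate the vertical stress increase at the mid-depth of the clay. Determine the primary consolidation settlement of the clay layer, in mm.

Mid-depth of clay below the ground surface: z = 1.6 + 7.9/2 = 5.55 m.
Total vertical stress at mid-clay: σ_v = 20.1×1.6 + 17.5×3.95 = 101.28 kPa.
Pore pressure: u = 9.81×(5.55 − 0) = 54.446 kPa.
Initial effective stress: σ'_0 = σ_v − u = 101.28 − 54.446 = 46.834 kPa.
Stress increase at mid-clay by the 2:1 spreading method:
Δσ = qBL/((B+z)(L+z)) = 161×4.9×6.7/((4.9+5.55)(6.7+5.55)) = 41.29 kPa
Final effective stress: σ'_f = 46.834 + 41.29 = 88.124 kPa.
σ'_f = 88.124 > σ'_p = 74.7 kPa, so the stress path crosses the preconsolidation pressure — recompression up to σ'_p, then virgin compression beyond:
S_c = H/(1+e₀)·[C_r·log₁₀(σ'_p/σ'_0) + C_c·log₁₀(σ'_f/σ'_p)]
    = 7.9/1.81 × [0.054×log₁₀(74.7/46.834) + 0.29×log₁₀(88.124/74.7)]
    = 4.3646 × [0.010949 + 0.020814] = 0.1386 m

S_c ≈ 139 mm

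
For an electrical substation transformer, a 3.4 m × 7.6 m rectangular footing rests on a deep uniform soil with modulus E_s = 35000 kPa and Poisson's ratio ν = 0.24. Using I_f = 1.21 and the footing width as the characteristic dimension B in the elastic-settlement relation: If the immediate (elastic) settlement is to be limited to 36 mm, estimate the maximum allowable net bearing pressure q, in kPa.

q ≈ 325 kPa

S_e = q·B·(1−ν²)/E_s · I_f  ⇒  q = S_e·E_s / (B·(1−ν²)·I_f).
q = 0.036 × 35000 / (3.4 × 0.9424 × 1.21) = 325 kPa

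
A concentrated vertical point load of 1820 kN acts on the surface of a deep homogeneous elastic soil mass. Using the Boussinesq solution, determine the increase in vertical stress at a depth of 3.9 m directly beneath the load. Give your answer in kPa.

Boussinesq vertical stress below a point load on an elastic half-space:
Δσ_z = 3P/(2πz²) · [1 + (r/z)²]^(−5/2)
r/z = 0/3.9 = 0; [1+(r/z)²]^(−5/2) = 1.
Δσ_z = 3×1820/(2π×3.9²) × 1 = 57.133 × 1 = 57.13 kPa

Δσ_z ≈ 57.1 kPa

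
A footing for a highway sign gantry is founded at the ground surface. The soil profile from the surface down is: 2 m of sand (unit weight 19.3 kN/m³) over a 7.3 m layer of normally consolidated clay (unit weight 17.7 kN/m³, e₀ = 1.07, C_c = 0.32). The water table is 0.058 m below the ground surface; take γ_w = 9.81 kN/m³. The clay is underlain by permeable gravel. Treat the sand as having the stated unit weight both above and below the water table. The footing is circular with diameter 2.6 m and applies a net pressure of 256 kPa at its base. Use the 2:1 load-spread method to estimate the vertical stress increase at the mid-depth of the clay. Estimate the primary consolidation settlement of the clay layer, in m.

Mid-depth of clay below the ground surface: z = 2 + 7.3/2 = 5.65 m.
Total vertical stress at mid-clay: σ_v = 19.3×2 + 17.7×3.65 = 103.2 kPa.
Pore pressure: u = 9.81×(5.65 − 0.058) = 54.858 kPa.
Initial effective stress: σ'_0 = σ_v − u = 103.2 − 54.858 = 48.342 kPa.
Stress increase at mid-clay by the 2:1 spreading method:
Δσ ≈ qD²/(D+z)² = 256×2.6²/(2.6+5.65)² = 25.426 kPa
Final effective stress: σ'_f = σ'_0 + Δσ = 48.342 + 25.426 = 73.768 kPa.
Normally consolidated clay, so the full stress increment lies on the virgin compression line:
S_c = C_c·H/(1+e₀)·log₁₀(σ'_f/σ'_0) = 0.32×7.3/(1+1.07)×log₁₀(73.768/48.342)
    = 1.1285 × 0.18354 = 0.2071 m

S_c ≈ 0.207 m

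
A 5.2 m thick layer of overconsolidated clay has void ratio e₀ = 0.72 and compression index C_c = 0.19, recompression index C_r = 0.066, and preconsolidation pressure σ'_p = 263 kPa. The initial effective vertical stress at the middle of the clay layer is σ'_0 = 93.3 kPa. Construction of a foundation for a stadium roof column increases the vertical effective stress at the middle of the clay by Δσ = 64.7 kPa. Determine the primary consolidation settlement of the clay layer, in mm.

S_c ≈ 45.7 mm

Final effective stress: σ'_f = 93.3 + 64.7 = 158 kPa.
σ'_f = 158 ≤ σ'_p = 263 kPa, so the clay remains overconsolidated and only the recompression index applies:
S_c = C_r·H/(1+e₀)·log₁₀(σ'_f/σ'_0) = 0.066×5.2/1.72×log₁₀(158/93.3)
    = 0.19954 × 0.22878 = 0.04565 m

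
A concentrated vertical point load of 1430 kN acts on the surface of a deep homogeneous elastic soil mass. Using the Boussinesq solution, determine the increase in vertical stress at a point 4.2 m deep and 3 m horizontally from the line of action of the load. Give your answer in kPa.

Boussinesq vertical stress below a point load on an elastic half-space:
Δσ_z = 3P/(2πz²) · [1 + (r/z)²]^(−5/2)
r/z = 3/4.2 = 0.71429; [1+(r/z)²]^(−5/2) = 0.35679.
Δσ_z = 3×1430/(2π×4.2²) × 0.35679 = 38.706 × 0.35679 = 13.81 kPa

Δσ_z ≈ 13.8 kPa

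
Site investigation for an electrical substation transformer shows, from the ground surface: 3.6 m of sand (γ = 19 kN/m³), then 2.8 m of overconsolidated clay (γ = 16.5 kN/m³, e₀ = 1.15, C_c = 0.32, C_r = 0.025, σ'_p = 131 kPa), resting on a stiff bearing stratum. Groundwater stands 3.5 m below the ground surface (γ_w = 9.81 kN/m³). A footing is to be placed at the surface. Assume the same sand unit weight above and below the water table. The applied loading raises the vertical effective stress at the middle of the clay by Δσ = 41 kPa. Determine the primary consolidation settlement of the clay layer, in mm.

S_c ≈ 6.05 mm

Mid-depth of clay below the ground surface: z = 3.6 + 2.8/2 = 5 m.
Total vertical stress at mid-clay: σ_v = 19×3.6 + 16.5×1.4 = 91.5 kPa.
Pore pressure: u = 9.81×(5 − 3.5) = 14.715 kPa.
Initial effective stress: σ'_0 = σ_v − u = 91.5 − 14.715 = 76.785 kPa.
Final effective stress: σ'_f = 76.785 + 41 = 117.78 kPa.
σ'_f = 117.78 ≤ σ'_p = 131 kPa, so the clay remains overconsolidated and only the recompression index applies:
S_c = C_r·H/(1+e₀)·log₁₀(σ'_f/σ'_0) = 0.025×2.8/2.15×log₁₀(117.78/76.785)
    = 0.032558 × 0.1858 = 0.006049 m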